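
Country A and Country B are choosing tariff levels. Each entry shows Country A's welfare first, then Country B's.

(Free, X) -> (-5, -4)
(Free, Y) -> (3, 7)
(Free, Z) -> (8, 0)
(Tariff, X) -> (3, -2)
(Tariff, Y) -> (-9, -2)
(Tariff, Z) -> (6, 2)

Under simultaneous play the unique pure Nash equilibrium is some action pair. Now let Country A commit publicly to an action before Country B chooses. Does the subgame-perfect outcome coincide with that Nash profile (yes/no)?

Country B best-responds to each possible Country A move:
- Free → Country B plays Y (best of -4, 7, 0); Country A gets 3.
- Tariff → Country B plays Z (best of -2, -2, 2); Country A gets 6.
Maximizing over 3, 6, Country A chooses Tariff. Subgame-perfect outcome: (Tariff, Z) with payoffs (6, 2).
Now find the simultaneous Nash equilibrium.
Country A's best replies: X→Tariff; Y→Free; Z→Free.
Country B's best replies: Free→Y; Tariff→Z.
Only (Free, Y) has each player best-responding; Nash payoffs (3, 7).
Sequential outcome (Tariff, Z) differs from the Nash profile (Free, Y).

no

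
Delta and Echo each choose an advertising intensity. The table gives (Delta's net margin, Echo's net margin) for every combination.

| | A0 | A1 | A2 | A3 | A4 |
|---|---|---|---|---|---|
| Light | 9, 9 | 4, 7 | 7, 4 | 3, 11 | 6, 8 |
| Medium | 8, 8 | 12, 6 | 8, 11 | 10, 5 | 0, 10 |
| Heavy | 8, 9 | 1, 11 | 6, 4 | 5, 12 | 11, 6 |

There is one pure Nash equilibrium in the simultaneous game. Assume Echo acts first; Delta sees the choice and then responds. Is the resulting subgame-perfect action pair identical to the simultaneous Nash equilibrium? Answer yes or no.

Backward induction with Echo moving first.
- A0: BR = Light, leader payoff 9.
- A1: BR = Medium, leader payoff 6.
- A2: BR = Medium, leader payoff 11.
- A3: BR = Medium, leader payoff 5.
- A4: BR = Heavy, leader payoff 6.
Among 9, 6, 11, 5, 6, the best is 11 at A2. Subgame-perfect outcome: (Medium, A2) with payoffs (8, 11).
Now find the simultaneous Nash equilibrium.
Delta's best replies: A0→Light; A1→Medium; A2→Medium; A3→Medium; A4→Heavy.
Echo's best replies: Light→A3; Medium→A2; Heavy→A3.
The unique mutual best reply is (Medium, A2), giving (8, 11).
Sequential outcome (Medium, A2) coincides with the Nash profile (Medium, A2).

yes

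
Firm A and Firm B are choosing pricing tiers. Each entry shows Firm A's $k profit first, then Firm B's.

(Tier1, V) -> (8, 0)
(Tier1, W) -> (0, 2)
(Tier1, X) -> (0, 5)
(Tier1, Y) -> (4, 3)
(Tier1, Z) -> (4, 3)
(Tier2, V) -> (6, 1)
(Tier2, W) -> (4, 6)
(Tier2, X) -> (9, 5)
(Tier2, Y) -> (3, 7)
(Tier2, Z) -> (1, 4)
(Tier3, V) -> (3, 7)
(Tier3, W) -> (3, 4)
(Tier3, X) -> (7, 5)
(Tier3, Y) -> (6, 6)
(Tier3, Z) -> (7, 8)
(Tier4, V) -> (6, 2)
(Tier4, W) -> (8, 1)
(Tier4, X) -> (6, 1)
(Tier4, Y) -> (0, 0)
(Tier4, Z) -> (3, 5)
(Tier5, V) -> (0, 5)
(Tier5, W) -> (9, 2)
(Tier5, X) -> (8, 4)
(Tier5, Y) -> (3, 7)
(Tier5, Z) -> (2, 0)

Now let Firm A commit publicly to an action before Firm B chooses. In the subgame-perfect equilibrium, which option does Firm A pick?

Solve by backward induction (Firm A leads).
- Tier1: Firm B compares 0, 2, 5, 3, 3 and picks X; Firm A would get 0.
- Tier2: Firm B compares 1, 6, 5, 7, 4 and picks Y; Firm A would get 3.
- Tier3: Firm B compares 7, 4, 5, 6, 8 and picks Z; Firm A would get 7.
- Tier4: Firm B compares 2, 1, 1, 0, 5 and picks Z; Firm A would get 3.
- Tier5: Firm B compares 5, 2, 4, 7, 0 and picks Y; Firm A would get 3.
Maximizing over 0, 3, 7, 3, 3, Firm A chooses Tier3. Subgame-perfect outcome: (Tier3, Z) with payoffs (7, 8).

Tier3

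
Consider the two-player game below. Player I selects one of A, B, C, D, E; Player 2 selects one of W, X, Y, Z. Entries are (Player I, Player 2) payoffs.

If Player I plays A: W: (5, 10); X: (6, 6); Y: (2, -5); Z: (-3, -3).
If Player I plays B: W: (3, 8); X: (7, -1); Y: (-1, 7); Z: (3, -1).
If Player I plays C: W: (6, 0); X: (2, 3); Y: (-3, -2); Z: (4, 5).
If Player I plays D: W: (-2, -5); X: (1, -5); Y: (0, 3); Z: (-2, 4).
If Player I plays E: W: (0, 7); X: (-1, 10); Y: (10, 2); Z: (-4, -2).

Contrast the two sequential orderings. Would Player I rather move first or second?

If Player I leads: Player 2's best replies are A→W, B→W, C→Z, D→Z, E→X; Player I's induced payoffs 5, 3, 4, -2, -1; outcome (A, W), payoffs (5, 10).
If Player 2 leads: Player I's best replies are W→C, X→B, Y→E, Z→C; Player 2's induced payoffs 0, -1, 2, 5; outcome (C, Z), payoffs (4, 5).
Player I gets 5 moving first and 4 moving second, so Player I prefers to move first.

first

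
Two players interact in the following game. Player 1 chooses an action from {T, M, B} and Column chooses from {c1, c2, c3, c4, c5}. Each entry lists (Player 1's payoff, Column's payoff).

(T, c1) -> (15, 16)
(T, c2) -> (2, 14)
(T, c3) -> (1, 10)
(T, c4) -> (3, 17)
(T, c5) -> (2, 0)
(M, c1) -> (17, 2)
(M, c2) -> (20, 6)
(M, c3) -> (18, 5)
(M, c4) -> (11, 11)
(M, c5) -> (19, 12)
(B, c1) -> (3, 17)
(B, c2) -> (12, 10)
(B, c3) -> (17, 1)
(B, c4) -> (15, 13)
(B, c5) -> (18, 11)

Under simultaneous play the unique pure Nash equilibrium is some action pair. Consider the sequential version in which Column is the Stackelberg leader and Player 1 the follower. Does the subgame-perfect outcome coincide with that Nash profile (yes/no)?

no

Player 1 best-responds to each possible Column move:
- c1: Player 1 compares 15, 17, 3 and picks M; Column would get 2.
- c2: Player 1 compares 2, 20, 12 and picks M; Column would get 6.
- c3: Player 1 compares 1, 18, 17 and picks M; Column would get 5.
- c4: Player 1 compares 3, 11, 15 and picks B; Column would get 13.
- c5: Player 1 compares 2, 19, 18 and picks M; Column would get 12.
Maximizing over 2, 6, 5, 13, 12, Column chooses c4. Subgame-perfect outcome: (B, c4) with payoffs (15, 13).
Now find the simultaneous Nash equilibrium.
Player 1's best replies: c1→M; c2→M; c3→M; c4→B; c5→M.
Column's best replies: T→c4; M→c5; B→c1.
Only (M, c5) has each player best-responding; Nash payoffs (19, 12).
Sequential outcome (B, c4) differs from the Nash profile (M, c5).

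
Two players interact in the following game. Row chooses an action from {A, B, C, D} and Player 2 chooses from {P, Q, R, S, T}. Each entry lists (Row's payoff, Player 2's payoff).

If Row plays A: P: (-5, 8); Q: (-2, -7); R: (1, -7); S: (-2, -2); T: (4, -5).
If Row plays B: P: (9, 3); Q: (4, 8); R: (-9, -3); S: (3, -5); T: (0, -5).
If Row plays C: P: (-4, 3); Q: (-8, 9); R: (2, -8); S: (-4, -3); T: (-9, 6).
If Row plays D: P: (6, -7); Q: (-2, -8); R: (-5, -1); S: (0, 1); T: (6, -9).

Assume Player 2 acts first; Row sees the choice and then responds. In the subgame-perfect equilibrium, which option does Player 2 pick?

Work backward from Row's decision.
- P: Row compares -5, 9, -4, 6 and picks B; Player 2 would get 3.
- Q: Row compares -2, 4, -8, -2 and picks B; Player 2 would get 8.
- R: Row compares 1, -9, 2, -5 and picks C; Player 2 would get -8.
- S: Row compares -2, 3, -4, 0 and picks B; Player 2 would get -5.
- T: Row compares 4, 0, -9, 6 and picks D; Player 2 would get -9.
Among 3, 8, -8, -5, -9, the best is 8 at Q. Subgame-perfect outcome: (B, Q) with payoffs (4, 8).

Q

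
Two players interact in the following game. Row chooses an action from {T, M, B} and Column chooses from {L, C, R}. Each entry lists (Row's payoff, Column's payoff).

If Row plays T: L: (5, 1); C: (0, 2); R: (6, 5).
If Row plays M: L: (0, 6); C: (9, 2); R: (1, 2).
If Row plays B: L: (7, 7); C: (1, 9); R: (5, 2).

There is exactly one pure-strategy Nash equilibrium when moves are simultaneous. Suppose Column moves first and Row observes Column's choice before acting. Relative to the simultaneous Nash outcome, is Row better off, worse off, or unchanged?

better off

Work backward from Row's decision.
- L → Row plays B (best of 5, 0, 7); Column gets 7.
- C → Row plays M (best of 0, 9, 1); Column gets 2.
- R → Row plays T (best of 6, 1, 5); Column gets 5.
Column's induced payoffs are 7, 2, 5, so Column commits to L. Subgame-perfect outcome: (B, L) with payoffs (7, 7).
For the simultaneous game, intersect best replies.
Row's best replies: L→B; C→M; R→T.
Column's best replies: T→R; M→L; B→C.
The unique mutual best reply is (T, R), giving (6, 5).
Row earns 7 sequentially versus 6 at the Nash outcome: better off.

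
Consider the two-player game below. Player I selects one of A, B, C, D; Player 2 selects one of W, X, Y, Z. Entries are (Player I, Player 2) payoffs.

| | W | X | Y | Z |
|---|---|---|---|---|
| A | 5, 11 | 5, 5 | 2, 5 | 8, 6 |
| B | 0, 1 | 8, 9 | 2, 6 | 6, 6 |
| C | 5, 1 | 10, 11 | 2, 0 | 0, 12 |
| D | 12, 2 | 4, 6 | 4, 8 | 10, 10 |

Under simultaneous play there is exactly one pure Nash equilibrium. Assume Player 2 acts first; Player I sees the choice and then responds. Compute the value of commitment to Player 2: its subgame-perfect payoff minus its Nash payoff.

Player I best-responds to each possible Player 2 move:
- W: Player I compares 5, 0, 5, 12 and picks D; Player 2 would get 2.
- X: Player I compares 5, 8, 10, 4 and picks C; Player 2 would get 11.
- Y: Player I compares 2, 2, 2, 4 and picks D; Player 2 would get 8.
- Z: Player I compares 8, 6, 0, 10 and picks D; Player 2 would get 10.
Among 2, 11, 8, 10, the best is 11 at X. Subgame-perfect outcome: (C, X) with payoffs (10, 11).
Under simultaneous play:
Player I's best replies: W→D; X→C; Y→D; Z→D.
Player 2's best replies: A→W; B→X; C→Z; D→Z.
The unique mutual best reply is (D, Z), giving (10, 10).
Player 2's commitment gain: 11 − 10 = 1.

1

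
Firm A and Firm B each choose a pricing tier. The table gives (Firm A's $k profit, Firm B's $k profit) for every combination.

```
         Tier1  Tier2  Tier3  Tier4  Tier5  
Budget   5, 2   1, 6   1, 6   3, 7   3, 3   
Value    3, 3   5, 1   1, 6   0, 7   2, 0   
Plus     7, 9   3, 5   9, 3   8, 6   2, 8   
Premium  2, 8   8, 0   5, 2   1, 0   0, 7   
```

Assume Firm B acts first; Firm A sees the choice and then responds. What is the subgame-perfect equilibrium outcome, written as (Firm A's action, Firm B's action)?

(Plus, Tier1)

Backward induction with Firm B moving first.
- Tier1 → Firm A plays Plus (best of 5, 3, 7, 2); Firm B gets 9.
- Tier2 → Firm A plays Premium (best of 1, 5, 3, 8); Firm B gets 0.
- Tier3 → Firm A plays Plus (best of 1, 1, 9, 5); Firm B gets 3.
- Tier4 → Firm A plays Plus (best of 3, 0, 8, 1); Firm B gets 6.
- Tier5 → Firm A plays Budget (best of 3, 2, 2, 0); Firm B gets 3.
Firm B's induced payoffs are 9, 0, 3, 6, 3, so Firm B commits to Tier1. Subgame-perfect outcome: (Plus, Tier1) with payoffs (7, 9).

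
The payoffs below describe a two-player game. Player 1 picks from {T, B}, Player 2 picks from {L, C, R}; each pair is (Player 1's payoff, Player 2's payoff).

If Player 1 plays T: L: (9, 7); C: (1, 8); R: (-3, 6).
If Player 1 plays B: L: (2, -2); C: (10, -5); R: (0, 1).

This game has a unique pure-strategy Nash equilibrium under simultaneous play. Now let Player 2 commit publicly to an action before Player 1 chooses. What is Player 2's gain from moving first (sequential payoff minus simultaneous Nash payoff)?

Work backward from Player 1's decision.
- L → Player 1 plays T (best of 9, 2); Player 2 gets 7.
- C → Player 1 plays B (best of 1, 10); Player 2 gets -5.
- R → Player 1 plays B (best of -3, 0); Player 2 gets 1.
Among 7, -5, 1, the best is 7 at L. Subgame-perfect outcome: (T, L) with payoffs (9, 7).
For the simultaneous game, intersect best replies.
Player 1's best replies: L→T; C→B; R→B.
Player 2's best replies: T→C; B→R.
The unique mutual best reply is (B, R), giving (0, 1).
Player 2's commitment gain: 7 − 1 = 6.

6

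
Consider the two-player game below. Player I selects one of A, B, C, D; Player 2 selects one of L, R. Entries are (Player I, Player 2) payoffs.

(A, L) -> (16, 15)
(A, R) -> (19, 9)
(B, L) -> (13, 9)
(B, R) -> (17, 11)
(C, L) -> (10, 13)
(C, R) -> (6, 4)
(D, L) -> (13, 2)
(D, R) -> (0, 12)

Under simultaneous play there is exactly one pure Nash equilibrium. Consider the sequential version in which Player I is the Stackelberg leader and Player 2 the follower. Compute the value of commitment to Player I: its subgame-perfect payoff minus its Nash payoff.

1

Backward induction with Player I moving first.
- A → Player 2 plays L (best of 15, 9); Player I gets 16.
- B → Player 2 plays R (best of 9, 11); Player I gets 17.
- C → Player 2 plays L (best of 13, 4); Player I gets 10.
- D → Player 2 plays R (best of 2, 12); Player I gets 0.
Player I's induced payoffs are 16, 17, 10, 0, so Player I commits to B. Subgame-perfect outcome: (B, R) with payoffs (17, 11).
Under simultaneous play:
Player I's best replies: L→A; R→A.
Player 2's best replies: A→L; B→R; C→L; D→R.
Only (A, L) has each player best-responding; Nash payoffs (16, 15).
Player I's commitment gain: 17 − 16 = 1.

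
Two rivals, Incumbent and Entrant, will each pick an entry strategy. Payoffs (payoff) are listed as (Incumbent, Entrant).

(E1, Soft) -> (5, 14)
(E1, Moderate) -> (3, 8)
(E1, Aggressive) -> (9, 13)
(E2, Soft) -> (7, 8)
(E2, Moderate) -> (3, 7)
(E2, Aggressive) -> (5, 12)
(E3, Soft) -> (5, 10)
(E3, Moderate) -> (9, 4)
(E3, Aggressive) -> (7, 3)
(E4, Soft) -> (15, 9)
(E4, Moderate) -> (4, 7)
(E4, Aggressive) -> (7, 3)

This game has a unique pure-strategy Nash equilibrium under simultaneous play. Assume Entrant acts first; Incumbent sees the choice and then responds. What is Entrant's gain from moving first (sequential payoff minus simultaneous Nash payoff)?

4

Backward induction with Entrant moving first.
- Soft → Incumbent plays E4 (best of 5, 7, 5, 15); Entrant gets 9.
- Moderate → Incumbent plays E3 (best of 3, 3, 9, 4); Entrant gets 4.
- Aggressive → Incumbent plays E1 (best of 9, 5, 7, 7); Entrant gets 13.
Entrant's induced payoffs are 9, 4, 13, so Entrant commits to Aggressive. Subgame-perfect outcome: (E1, Aggressive) with payoffs (9, 13).
Now find the simultaneous Nash equilibrium.
Incumbent's best replies: Soft→E4; Moderate→E3; Aggressive→E1.
Entrant's best replies: E1→Soft; E2→Aggressive; E3→Soft; E4→Soft.
The unique mutual best reply is (E4, Soft), giving (15, 9).
Entrant's commitment gain: 13 − 9 = 4.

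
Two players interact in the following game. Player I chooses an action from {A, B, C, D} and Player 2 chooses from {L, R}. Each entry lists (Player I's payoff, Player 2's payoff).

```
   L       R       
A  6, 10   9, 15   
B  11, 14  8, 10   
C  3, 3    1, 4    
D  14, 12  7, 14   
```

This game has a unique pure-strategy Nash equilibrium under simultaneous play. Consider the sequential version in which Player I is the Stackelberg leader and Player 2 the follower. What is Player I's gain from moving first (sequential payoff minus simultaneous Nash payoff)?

Backward induction with Player I moving first.
- A: BR = R, leader payoff 9.
- B: BR = L, leader payoff 11.
- C: BR = R, leader payoff 1.
- D: BR = R, leader payoff 7.
Among 9, 11, 1, 7, the best is 11 at B. Subgame-perfect outcome: (B, L) with payoffs (11, 14).
Under simultaneous play:
Player I's best replies: L→D; R→A.
Player 2's best replies: A→R; B→L; C→R; D→R.
The unique mutual best reply is (A, R), giving (9, 15).
Player I's commitment gain: 11 − 9 = 2.

2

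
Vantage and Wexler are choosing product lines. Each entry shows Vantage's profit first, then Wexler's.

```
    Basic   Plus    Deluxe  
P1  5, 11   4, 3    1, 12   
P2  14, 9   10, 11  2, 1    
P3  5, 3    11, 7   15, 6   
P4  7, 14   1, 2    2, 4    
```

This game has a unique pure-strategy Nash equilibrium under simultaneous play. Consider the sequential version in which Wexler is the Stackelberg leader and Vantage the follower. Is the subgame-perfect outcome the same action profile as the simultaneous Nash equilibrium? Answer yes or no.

Solve by backward induction (Wexler leads).
- Basic → Vantage plays P2 (best of 5, 14, 5, 7); Wexler gets 9.
- Plus → Vantage plays P3 (best of 4, 10, 11, 1); Wexler gets 7.
- Deluxe → Vantage plays P3 (best of 1, 2, 15, 2); Wexler gets 6.
Wexler's induced payoffs are 9, 7, 6, so Wexler commits to Basic. Subgame-perfect outcome: (P2, Basic) with payoffs (14, 9).
Under simultaneous play:
Vantage's best replies: Basic→P2; Plus→P3; Deluxe→P3.
Wexler's best replies: P1→Deluxe; P2→Plus; P3→Plus; P4→Basic.
The unique mutual best reply is (P3, Plus), giving (11, 7).
Sequential outcome (P2, Basic) differs from the Nash profile (P3, Plus).

no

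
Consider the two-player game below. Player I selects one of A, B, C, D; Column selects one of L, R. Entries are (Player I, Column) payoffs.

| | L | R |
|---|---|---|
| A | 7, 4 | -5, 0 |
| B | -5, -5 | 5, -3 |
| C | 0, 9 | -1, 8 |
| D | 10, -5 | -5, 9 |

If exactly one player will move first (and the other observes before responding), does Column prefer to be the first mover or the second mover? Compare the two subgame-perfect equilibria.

second

If Player I leads: Column's best replies are A→L, B→R, C→L, D→R; Player I's induced payoffs 7, 5, 0, -5; outcome (A, L), payoffs (7, 4).
If Column leads: Player I's best replies are L→D, R→B; Column's induced payoffs -5, -3; outcome (B, R), payoffs (5, -3).
Column gets -3 moving first and 4 moving second, so Column prefers to move second.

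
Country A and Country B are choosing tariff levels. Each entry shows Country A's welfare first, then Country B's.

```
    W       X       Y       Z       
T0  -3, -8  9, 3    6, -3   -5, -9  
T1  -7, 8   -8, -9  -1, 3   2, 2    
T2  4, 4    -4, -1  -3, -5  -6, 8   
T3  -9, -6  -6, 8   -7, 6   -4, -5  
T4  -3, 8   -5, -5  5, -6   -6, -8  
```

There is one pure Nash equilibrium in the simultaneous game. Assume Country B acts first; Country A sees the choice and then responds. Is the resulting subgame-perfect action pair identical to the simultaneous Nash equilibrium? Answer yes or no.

no

Country A best-responds to each possible Country B move:
- W → Country A plays T2 (best of -3, -7, 4, -9, -3); Country B gets 4.
- X → Country A plays T0 (best of 9, -8, -4, -6, -5); Country B gets 3.
- Y → Country A plays T0 (best of 6, -1, -3, -7, 5); Country B gets -3.
- Z → Country A plays T1 (best of -5, 2, -6, -4, -6); Country B gets 2.
Among 4, 3, -3, 2, the best is 4 at W. Subgame-perfect outcome: (T2, W) with payoffs (4, 4).
Now find the simultaneous Nash equilibrium.
Country A's best replies: W→T2; X→T0; Y→T0; Z→T1.
Country B's best replies: T0→X; T1→W; T2→Z; T3→X; T4→W.
Only (T0, X) has each player best-responding; Nash payoffs (9, 3).
Sequential outcome (T2, W) differs from the Nash profile (T0, X).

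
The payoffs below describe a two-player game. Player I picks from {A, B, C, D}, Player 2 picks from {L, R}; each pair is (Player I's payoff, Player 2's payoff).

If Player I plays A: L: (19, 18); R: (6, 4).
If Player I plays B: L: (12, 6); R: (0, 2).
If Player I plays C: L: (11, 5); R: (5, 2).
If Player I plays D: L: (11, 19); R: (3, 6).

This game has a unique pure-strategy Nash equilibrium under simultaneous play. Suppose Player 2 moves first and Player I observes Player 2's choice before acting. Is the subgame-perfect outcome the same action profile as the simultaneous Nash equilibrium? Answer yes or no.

yes

Solve by backward induction (Player 2 leads).
- L: Player I compares 19, 12, 11, 11 and picks A; Player 2 would get 18.
- R: Player I compares 6, 0, 5, 3 and picks A; Player 2 would get 4.
Player 2's induced payoffs are 18, 4, so Player 2 commits to L. Subgame-perfect outcome: (A, L) with payoffs (19, 18).
Under simultaneous play:
Player I's best replies: L→A; R→A.
Player 2's best replies: A→L; B→L; C→L; D→L.
Only (A, L) has each player best-responding; Nash payoffs (19, 18).
Sequential outcome (A, L) coincides with the Nash profile (A, L).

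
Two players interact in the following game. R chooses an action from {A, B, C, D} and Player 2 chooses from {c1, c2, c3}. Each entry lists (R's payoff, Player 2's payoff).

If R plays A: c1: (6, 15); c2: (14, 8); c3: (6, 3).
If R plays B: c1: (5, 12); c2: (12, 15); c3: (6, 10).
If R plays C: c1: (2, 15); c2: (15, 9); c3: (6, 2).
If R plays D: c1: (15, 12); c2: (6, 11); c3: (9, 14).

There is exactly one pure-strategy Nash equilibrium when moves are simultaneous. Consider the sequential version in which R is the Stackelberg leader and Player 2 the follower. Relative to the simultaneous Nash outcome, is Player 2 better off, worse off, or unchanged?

better off

Work backward from Player 2's decision.
- A → Player 2 plays c1 (best of 15, 8, 3); R gets 6.
- B → Player 2 plays c2 (best of 12, 15, 10); R gets 12.
- C → Player 2 plays c1 (best of 15, 9, 2); R gets 2.
- D → Player 2 plays c3 (best of 12, 11, 14); R gets 9.
R's induced payoffs are 6, 12, 2, 9, so R commits to B. Subgame-perfect outcome: (B, c2) with payoffs (12, 15).
Now find the simultaneous Nash equilibrium.
R's best replies: c1→D; c2→C; c3→D.
Player 2's best replies: A→c1; B→c2; C→c1; D→c3.
The unique mutual best reply is (D, c3), giving (9, 14).
Player 2 earns 15 sequentially versus 14 at the Nash outcome: better off.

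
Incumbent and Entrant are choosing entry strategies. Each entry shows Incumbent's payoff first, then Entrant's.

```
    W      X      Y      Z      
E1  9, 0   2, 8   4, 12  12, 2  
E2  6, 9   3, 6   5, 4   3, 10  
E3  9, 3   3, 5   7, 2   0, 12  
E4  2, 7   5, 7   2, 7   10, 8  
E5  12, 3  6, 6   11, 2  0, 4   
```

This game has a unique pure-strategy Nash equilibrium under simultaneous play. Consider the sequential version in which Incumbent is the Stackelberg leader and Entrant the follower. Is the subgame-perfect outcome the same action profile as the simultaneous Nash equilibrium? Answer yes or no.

Entrant best-responds to each possible Incumbent move:
- E1: BR = Y, leader payoff 4.
- E2: BR = Z, leader payoff 3.
- E3: BR = Z, leader payoff 0.
- E4: BR = Z, leader payoff 10.
- E5: BR = X, leader payoff 6.
Among 4, 3, 0, 10, 6, the best is 10 at E4. Subgame-perfect outcome: (E4, Z) with payoffs (10, 8).
Under simultaneous play:
Incumbent's best replies: W→E5; X→E5; Y→E5; Z→E1.
Entrant's best replies: E1→Y; E2→Z; E3→Z; E4→Z; E5→X.
Only (E5, X) has each player best-responding; Nash payoffs (6, 6).
Sequential outcome (E4, Z) differs from the Nash profile (E5, X).

no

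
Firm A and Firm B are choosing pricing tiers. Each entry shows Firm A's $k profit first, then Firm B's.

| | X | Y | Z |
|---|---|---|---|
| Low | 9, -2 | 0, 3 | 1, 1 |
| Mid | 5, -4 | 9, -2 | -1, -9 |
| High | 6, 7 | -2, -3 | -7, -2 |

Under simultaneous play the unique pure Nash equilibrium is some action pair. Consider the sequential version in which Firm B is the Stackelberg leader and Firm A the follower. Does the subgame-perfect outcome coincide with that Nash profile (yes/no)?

no

Work backward from Firm A's decision.
- X → Firm A plays Low (best of 9, 5, 6); Firm B gets -2.
- Y → Firm A plays Mid (best of 0, 9, -2); Firm B gets -2.
- Z → Firm A plays Low (best of 1, -1, -7); Firm B gets 1.
Firm B's induced payoffs are -2, -2, 1, so Firm B commits to Z. Subgame-perfect outcome: (Low, Z) with payoffs (1, 1).
Under simultaneous play:
Firm A's best replies: X→Low; Y→Mid; Z→Low.
Firm B's best replies: Low→Y; Mid→Y; High→X.
Only (Mid, Y) has each player best-responding; Nash payoffs (9, -2).
Sequential outcome (Low, Z) differs from the Nash profile (Mid, Y).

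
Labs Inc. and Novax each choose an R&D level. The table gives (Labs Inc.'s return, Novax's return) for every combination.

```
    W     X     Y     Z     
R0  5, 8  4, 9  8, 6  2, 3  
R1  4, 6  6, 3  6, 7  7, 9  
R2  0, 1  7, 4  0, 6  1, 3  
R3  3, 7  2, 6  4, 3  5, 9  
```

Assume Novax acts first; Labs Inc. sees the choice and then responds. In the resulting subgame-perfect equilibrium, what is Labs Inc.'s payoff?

Solve by backward induction (Novax leads).
- W: BR = R0, leader payoff 8.
- X: BR = R2, leader payoff 4.
- Y: BR = R0, leader payoff 6.
- Z: BR = R1, leader payoff 9.
Novax's induced payoffs are 8, 4, 6, 9, so Novax commits to Z. Subgame-perfect outcome: (R1, Z) with payoffs (7, 9).

7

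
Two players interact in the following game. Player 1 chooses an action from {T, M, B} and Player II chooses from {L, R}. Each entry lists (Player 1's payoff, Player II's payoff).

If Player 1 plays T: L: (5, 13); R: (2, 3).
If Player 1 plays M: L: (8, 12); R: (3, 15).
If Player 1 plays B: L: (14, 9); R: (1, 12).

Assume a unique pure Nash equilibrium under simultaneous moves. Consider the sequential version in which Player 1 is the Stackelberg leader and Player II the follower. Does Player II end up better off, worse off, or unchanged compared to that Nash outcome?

Backward induction with Player 1 moving first.
- T: BR = L, leader payoff 5.
- M: BR = R, leader payoff 3.
- B: BR = R, leader payoff 1.
Player 1's induced payoffs are 5, 3, 1, so Player 1 commits to T. Subgame-perfect outcome: (T, L) with payoffs (5, 13).
Now find the simultaneous Nash equilibrium.
Player 1's best replies: L→B; R→M.
Player II's best replies: T→L; M→R; B→R.
Only (M, R) has each player best-responding; Nash payoffs (3, 15).
Player II earns 13 sequentially versus 15 at the Nash outcome: worse off.

worse off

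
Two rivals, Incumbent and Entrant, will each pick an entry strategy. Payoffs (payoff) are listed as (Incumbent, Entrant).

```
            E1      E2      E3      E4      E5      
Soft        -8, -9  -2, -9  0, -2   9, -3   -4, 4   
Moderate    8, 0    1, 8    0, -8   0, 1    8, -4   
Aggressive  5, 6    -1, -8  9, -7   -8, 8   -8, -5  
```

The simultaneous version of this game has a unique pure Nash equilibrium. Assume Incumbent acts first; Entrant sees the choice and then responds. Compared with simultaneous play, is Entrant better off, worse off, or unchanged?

Work backward from Entrant's decision.
- Soft: Entrant compares -9, -9, -2, -3, 4 and picks E5; Incumbent would get -4.
- Moderate: Entrant compares 0, 8, -8, 1, -4 and picks E2; Incumbent would get 1.
- Aggressive: Entrant compares 6, -8, -7, 8, -5 and picks E4; Incumbent would get -8.
Among -4, 1, -8, the best is 1 at Moderate. Subgame-perfect outcome: (Moderate, E2) with payoffs (1, 8).
Under simultaneous play:
Incumbent's best replies: E1→Moderate; E2→Moderate; E3→Aggressive; E4→Soft; E5→Moderate.
Entrant's best replies: Soft→E5; Moderate→E2; Aggressive→E4.
The unique mutual best reply is (Moderate, E2), giving (1, 8).
Entrant earns 8 sequentially versus 8 at the Nash outcome: unchanged.

unchanged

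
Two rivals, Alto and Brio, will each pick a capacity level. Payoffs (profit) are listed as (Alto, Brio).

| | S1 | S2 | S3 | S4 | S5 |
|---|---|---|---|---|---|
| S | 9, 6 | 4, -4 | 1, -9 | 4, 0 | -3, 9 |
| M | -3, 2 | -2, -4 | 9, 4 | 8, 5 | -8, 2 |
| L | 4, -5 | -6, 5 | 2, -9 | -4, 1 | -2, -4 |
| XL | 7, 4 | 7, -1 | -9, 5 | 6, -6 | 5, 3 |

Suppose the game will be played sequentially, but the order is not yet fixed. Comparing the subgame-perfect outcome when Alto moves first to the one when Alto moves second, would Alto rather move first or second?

second

If Alto leads: Brio's best replies are S→S5, M→S4, L→S2, XL→S3; Alto's induced payoffs -3, 8, -6, -9; outcome (M, S4), payoffs (8, 5).
If Brio leads: Alto's best replies are S1→S, S2→XL, S3→M, S4→M, S5→XL; Brio's induced payoffs 6, -1, 4, 5, 3; outcome (S, S1), payoffs (9, 6).
Alto gets 8 moving first and 9 moving second, so Alto prefers to move second.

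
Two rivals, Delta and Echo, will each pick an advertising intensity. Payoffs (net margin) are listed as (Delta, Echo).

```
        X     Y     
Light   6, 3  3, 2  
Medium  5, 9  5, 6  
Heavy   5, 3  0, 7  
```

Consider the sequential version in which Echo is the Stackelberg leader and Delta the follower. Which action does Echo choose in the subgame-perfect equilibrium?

Y

Solve by backward induction (Echo leads).
- X: BR = Light, leader payoff 3.
- Y: BR = Medium, leader payoff 6.
Among 3, 6, the best is 6 at Y. Subgame-perfect outcome: (Medium, Y) with payoffs (5, 6).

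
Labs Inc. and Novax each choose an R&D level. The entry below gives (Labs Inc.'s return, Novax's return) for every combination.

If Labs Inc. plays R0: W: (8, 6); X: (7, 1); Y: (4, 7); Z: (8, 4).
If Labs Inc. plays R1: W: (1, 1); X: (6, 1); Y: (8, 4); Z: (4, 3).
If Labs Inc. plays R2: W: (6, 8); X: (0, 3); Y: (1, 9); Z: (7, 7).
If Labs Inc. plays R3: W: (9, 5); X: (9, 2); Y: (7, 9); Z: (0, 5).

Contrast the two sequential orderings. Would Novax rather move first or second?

If Labs Inc. leads: Novax's best replies are R0→Y, R1→Y, R2→Y, R3→Y; Labs Inc.'s induced payoffs 4, 8, 1, 7; outcome (R1, Y), payoffs (8, 4).
If Novax leads: Labs Inc.'s best replies are W→R3, X→R3, Y→R1, Z→R0; Novax's induced payoffs 5, 2, 4, 4; outcome (R3, W), payoffs (9, 5).
Novax gets 5 moving first and 4 moving second, so Novax prefers to move first.

first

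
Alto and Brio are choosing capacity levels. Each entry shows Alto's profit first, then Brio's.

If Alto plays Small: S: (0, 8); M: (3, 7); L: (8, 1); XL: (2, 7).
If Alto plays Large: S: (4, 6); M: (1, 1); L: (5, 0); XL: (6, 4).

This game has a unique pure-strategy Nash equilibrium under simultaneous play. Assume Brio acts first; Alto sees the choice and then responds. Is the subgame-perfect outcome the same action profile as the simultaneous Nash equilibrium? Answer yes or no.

no

Work backward from Alto's decision.
- S: BR = Large, leader payoff 6.
- M: BR = Small, leader payoff 7.
- L: BR = Small, leader payoff 1.
- XL: BR = Large, leader payoff 4.
Among 6, 7, 1, 4, the best is 7 at M. Subgame-perfect outcome: (Small, M) with payoffs (3, 7).
Now find the simultaneous Nash equilibrium.
Alto's best replies: S→Large; M→Small; L→Small; XL→Large.
Brio's best replies: Small→S; Large→S.
The unique mutual best reply is (Large, S), giving (4, 6).
Sequential outcome (Small, M) differs from the Nash profile (Large, S).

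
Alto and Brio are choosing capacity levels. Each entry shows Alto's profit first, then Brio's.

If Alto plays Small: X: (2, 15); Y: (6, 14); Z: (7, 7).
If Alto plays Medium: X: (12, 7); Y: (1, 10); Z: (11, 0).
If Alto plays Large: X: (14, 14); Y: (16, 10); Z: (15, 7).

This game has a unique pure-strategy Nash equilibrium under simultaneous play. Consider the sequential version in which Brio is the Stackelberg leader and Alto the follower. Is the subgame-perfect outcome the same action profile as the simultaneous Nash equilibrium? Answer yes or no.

yes

Alto best-responds to each possible Brio move:
- X: Alto compares 2, 12, 14 and picks Large; Brio would get 14.
- Y: Alto compares 6, 1, 16 and picks Large; Brio would get 10.
- Z: Alto compares 7, 11, 15 and picks Large; Brio would get 7.
Maximizing over 14, 10, 7, Brio chooses X. Subgame-perfect outcome: (Large, X) with payoffs (14, 14).
Now find the simultaneous Nash equilibrium.
Alto's best replies: X→Large; Y→Large; Z→Large.
Brio's best replies: Small→X; Medium→Y; Large→X.
Only (Large, X) has each player best-responding; Nash payoffs (14, 14).
Sequential outcome (Large, X) coincides with the Nash profile (Large, X).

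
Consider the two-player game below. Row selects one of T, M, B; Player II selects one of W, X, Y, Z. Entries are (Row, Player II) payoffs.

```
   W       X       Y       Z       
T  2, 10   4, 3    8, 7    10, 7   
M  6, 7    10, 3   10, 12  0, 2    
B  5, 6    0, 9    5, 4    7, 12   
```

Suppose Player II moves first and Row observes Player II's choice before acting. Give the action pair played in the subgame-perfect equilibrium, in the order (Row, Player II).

(M, Y)

Row best-responds to each possible Player II move:
- W: BR = M, leader payoff 7.
- X: BR = M, leader payoff 3.
- Y: BR = M, leader payoff 12.
- Z: BR = T, leader payoff 7.
Among 7, 3, 12, 7, the best is 12 at Y. Subgame-perfect outcome: (M, Y) with payoffs (10, 12).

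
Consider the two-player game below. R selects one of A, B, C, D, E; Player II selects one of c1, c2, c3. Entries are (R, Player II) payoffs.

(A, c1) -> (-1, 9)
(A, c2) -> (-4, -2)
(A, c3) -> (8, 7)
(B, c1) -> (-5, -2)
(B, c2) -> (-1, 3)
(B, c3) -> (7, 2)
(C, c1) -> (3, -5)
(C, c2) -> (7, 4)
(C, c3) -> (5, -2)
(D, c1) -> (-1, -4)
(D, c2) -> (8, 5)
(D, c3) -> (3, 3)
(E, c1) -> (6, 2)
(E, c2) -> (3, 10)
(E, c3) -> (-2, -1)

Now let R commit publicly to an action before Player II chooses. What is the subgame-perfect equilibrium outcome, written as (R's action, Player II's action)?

Player II best-responds to each possible R move:
- A → Player II plays c1 (best of 9, -2, 7); R gets -1.
- B → Player II plays c2 (best of -2, 3, 2); R gets -1.
- C → Player II plays c2 (best of -5, 4, -2); R gets 7.
- D → Player II plays c2 (best of -4, 5, 3); R gets 8.
- E → Player II plays c2 (best of 2, 10, -1); R gets 3.
R's induced payoffs are -1, -1, 7, 8, 3, so R commits to D. Subgame-perfect outcome: (D, c2) with payoffs (8, 5).

(D, c2)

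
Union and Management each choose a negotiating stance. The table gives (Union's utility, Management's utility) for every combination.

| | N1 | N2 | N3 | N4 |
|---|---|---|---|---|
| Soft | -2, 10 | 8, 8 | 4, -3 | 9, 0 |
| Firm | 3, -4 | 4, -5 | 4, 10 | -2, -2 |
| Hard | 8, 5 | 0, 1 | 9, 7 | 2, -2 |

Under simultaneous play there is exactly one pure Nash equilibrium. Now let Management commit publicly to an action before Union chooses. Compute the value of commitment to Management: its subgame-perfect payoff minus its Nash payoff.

Backward induction with Management moving first.
- N1: Union compares -2, 3, 8 and picks Hard; Management would get 5.
- N2: Union compares 8, 4, 0 and picks Soft; Management would get 8.
- N3: Union compares 4, 4, 9 and picks Hard; Management would get 7.
- N4: Union compares 9, -2, 2 and picks Soft; Management would get 0.
Maximizing over 5, 8, 7, 0, Management chooses N2. Subgame-perfect outcome: (Soft, N2) with payoffs (8, 8).
Now find the simultaneous Nash equilibrium.
Union's best replies: N1→Hard; N2→Soft; N3→Hard; N4→Soft.
Management's best replies: Soft→N1; Firm→N3; Hard→N3.
Only (Hard, N3) has each player best-responding; Nash payoffs (9, 7).
Management's commitment gain: 8 − 7 = 1.

1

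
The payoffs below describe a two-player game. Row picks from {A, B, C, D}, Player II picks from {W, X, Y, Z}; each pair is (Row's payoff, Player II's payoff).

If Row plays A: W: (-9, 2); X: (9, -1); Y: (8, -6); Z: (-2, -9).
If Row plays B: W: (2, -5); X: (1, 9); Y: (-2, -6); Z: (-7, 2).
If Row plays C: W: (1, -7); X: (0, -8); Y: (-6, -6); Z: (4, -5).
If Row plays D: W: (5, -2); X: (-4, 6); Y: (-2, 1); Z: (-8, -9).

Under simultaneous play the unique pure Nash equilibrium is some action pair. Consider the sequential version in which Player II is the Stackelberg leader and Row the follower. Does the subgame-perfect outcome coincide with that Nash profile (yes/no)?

Backward induction with Player II moving first.
- W: BR = D, leader payoff -2.
- X: BR = A, leader payoff -1.
- Y: BR = A, leader payoff -6.
- Z: BR = C, leader payoff -5.
Player II's induced payoffs are -2, -1, -6, -5, so Player II commits to X. Subgame-perfect outcome: (A, X) with payoffs (9, -1).
For the simultaneous game, intersect best replies.
Row's best replies: W→D; X→A; Y→A; Z→C.
Player II's best replies: A→W; B→X; C→Z; D→X.
The unique mutual best reply is (C, Z), giving (4, -5).
Sequential outcome (A, X) differs from the Nash profile (C, Z).

no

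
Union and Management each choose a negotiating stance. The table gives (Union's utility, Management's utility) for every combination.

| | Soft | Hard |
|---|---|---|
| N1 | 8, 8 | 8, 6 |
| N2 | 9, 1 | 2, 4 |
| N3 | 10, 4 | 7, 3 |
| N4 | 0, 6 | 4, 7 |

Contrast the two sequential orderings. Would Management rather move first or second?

If Union leads: Management's best replies are N1→Soft, N2→Hard, N3→Soft, N4→Hard; Union's induced payoffs 8, 2, 10, 4; outcome (N3, Soft), payoffs (10, 4).
If Management leads: Union's best replies are Soft→N3, Hard→N1; Management's induced payoffs 4, 6; outcome (N1, Hard), payoffs (8, 6).
Management gets 6 moving first and 4 moving second, so Management prefers to move first.

first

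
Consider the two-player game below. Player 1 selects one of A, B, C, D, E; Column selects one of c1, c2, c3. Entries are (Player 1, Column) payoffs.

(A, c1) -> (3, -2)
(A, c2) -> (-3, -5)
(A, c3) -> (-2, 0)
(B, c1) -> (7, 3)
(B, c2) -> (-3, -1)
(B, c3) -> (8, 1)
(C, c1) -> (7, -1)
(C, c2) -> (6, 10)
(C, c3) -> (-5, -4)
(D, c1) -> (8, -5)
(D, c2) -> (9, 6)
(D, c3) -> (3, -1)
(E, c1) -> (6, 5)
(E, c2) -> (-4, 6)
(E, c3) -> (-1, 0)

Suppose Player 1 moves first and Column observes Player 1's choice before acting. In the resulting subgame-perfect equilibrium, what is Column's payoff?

Work backward from Column's decision.
- A: Column compares -2, -5, 0 and picks c3; Player 1 would get -2.
- B: Column compares 3, -1, 1 and picks c1; Player 1 would get 7.
- C: Column compares -1, 10, -4 and picks c2; Player 1 would get 6.
- D: Column compares -5, 6, -1 and picks c2; Player 1 would get 9.
- E: Column compares 5, 6, 0 and picks c2; Player 1 would get -4.
Among -2, 7, 6, 9, -4, the best is 9 at D. Subgame-perfect outcome: (D, c2) with payoffs (9, 6).

6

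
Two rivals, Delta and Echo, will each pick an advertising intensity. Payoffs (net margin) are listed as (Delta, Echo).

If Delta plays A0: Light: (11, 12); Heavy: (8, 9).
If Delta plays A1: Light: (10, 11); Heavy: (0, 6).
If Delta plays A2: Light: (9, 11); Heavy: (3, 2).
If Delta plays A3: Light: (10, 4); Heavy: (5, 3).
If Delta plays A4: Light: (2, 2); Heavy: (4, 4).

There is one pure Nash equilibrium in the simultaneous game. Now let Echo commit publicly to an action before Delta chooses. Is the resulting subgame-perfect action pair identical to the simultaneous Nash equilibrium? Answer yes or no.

yes

Backward induction with Echo moving first.
- Light → Delta plays A0 (best of 11, 10, 9, 10, 2); Echo gets 12.
- Heavy → Delta plays A0 (best of 8, 0, 3, 5, 4); Echo gets 9.
Maximizing over 12, 9, Echo chooses Light. Subgame-perfect outcome: (A0, Light) with payoffs (11, 12).
Under simultaneous play:
Delta's best replies: Light→A0; Heavy→A0.
Echo's best replies: A0→Light; A1→Light; A2→Light; A3→Light; A4→Heavy.
Only (A0, Light) has each player best-responding; Nash payoffs (11, 12).
Sequential outcome (A0, Light) coincides with the Nash profile (A0, Light).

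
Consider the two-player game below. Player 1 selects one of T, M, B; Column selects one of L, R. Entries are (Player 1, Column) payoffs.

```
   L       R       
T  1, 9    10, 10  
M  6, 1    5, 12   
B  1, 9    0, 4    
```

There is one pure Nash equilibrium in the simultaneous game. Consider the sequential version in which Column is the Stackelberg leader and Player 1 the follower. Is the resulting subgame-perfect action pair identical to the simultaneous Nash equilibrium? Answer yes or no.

yes

Solve by backward induction (Column leads).
- L → Player 1 plays M (best of 1, 6, 1); Column gets 1.
- R → Player 1 plays T (best of 10, 5, 0); Column gets 10.
Maximizing over 1, 10, Column chooses R. Subgame-perfect outcome: (T, R) with payoffs (10, 10).
Under simultaneous play:
Player 1's best replies: L→M; R→T.
Column's best replies: T→R; M→R; B→L.
The unique mutual best reply is (T, R), giving (10, 10).
Sequential outcome (T, R) coincides with the Nash profile (T, R).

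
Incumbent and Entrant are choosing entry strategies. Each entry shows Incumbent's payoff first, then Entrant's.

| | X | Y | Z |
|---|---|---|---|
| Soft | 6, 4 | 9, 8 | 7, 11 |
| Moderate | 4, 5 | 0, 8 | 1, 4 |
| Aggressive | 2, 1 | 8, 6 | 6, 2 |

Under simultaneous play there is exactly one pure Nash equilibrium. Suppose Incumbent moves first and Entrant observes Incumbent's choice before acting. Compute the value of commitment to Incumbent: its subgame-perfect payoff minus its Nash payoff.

1

Work backward from Entrant's decision.
- Soft: Entrant compares 4, 8, 11 and picks Z; Incumbent would get 7.
- Moderate: Entrant compares 5, 8, 4 and picks Y; Incumbent would get 0.
- Aggressive: Entrant compares 1, 6, 2 and picks Y; Incumbent would get 8.
Among 7, 0, 8, the best is 8 at Aggressive. Subgame-perfect outcome: (Aggressive, Y) with payoffs (8, 6).
Under simultaneous play:
Incumbent's best replies: X→Soft; Y→Soft; Z→Soft.
Entrant's best replies: Soft→Z; Moderate→Y; Aggressive→Y.
Only (Soft, Z) has each player best-responding; Nash payoffs (7, 11).
Incumbent's commitment gain: 8 − 7 = 1.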